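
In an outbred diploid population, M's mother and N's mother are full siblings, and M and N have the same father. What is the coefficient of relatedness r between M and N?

Wright's path rule: contributions from independent ancestry routes add.
M and N are related in two ways: first cousins through their mothers (r = 1/8) and half-sibs through their shared father (r = 1/4).
r = 1/8 + 1/4 = 0.375.

0.375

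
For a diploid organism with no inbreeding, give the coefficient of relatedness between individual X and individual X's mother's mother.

Each parent–offspring link contributes a factor of 1/2, and independent paths through distinct common ancestors add.
Two parent–offspring links: r = (1/2)^2 = 1/4.

0.25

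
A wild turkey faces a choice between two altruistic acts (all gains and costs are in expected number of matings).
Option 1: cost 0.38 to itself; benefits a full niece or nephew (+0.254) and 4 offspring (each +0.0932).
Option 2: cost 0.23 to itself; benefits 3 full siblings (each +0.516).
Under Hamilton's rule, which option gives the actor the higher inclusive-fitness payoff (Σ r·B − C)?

Option 1: r to a full niece or nephew = 0.25.
Option 1: r to an offspring = 0.5.
Option 1: Σ r·B − C = (1·0.25·0.254 + 4·0.5·0.0932) − 0.38 = -0.1301.
Option 2: r to a full sibling = 0.5.
Option 2: Σ r·B − C = (3·0.5·0.516) − 0.23 = 0.544.
Option 2 has the higher net inclusive-fitness payoff.

Option 2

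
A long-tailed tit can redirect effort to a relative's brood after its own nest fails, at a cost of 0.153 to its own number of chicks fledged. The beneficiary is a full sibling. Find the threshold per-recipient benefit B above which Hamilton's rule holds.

0.306

r to a full sibling = 1/2 (full sibs share both parents — two paths of length 2: r = 2·(1/2)^2 = 1/2).
Hamilton's rule with n recipients of equal r: n·r·B > C, so B > C/(n·r) = 0.153/(1·0.5) = 0.306.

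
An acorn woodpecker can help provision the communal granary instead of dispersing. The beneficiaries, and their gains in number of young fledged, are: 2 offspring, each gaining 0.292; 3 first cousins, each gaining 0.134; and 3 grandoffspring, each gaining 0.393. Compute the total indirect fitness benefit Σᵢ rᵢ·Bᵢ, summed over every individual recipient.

0.637

r to an offspring = 1/2 (one parent–offspring link: r = (1/2)^1 = 1/2).
r to a first cousin = 1/8 (first cousins share one grandparent pair — two paths of length 4: r = 2·(1/2)^4 = 1/8).
r to a grandoffspring = 1/4 (two parent–offspring links: r = (1/2)^2 = 1/4).
Summing one r·B term per recipient: 2·0.5·0.292 + 3·0.125·0.134 + 3·0.25·0.393 = 0.637.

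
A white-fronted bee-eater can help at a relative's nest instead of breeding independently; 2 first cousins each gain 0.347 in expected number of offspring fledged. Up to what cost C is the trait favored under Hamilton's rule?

r to a first cousin = 0.125 (first cousins share one grandparent pair — two paths of length 4: r = 2·(1/2)^4 = 1/8).
Hamilton's rule: n·r·B > C, so the trait is favored while C < n·r·B = 2·0.125·0.347 = 0.08675.

0.08675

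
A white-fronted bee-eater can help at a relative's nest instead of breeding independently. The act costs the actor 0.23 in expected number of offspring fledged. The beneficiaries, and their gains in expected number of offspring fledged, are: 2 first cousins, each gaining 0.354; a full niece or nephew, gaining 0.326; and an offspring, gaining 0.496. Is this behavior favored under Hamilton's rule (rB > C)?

Hamilton's rule: the trait is favored when the sum of r·B over every recipient exceeds the actor's cost C.
r to a first cousin = 1/8 (first cousins share one grandparent pair — two paths of length 4: r = 2·(1/2)^4 = 1/8).
r to a full niece or nephew = 0.25 (full aunt/uncle↔niece/nephew: two paths of length 3 through the shared grandparent pair: r = 2·(1/2)^3 = 1/4).
r to an offspring = 1/2 (one parent–offspring link: r = (1/2)^1 = 1/2).
Summing one r·B term per recipient: 2·0.125·0.354 + 1·0.25·0.326 + 1·0.5·0.496 = 0.418.
0.418 > 0.23: the indirect benefit exceeds the cost.

Yes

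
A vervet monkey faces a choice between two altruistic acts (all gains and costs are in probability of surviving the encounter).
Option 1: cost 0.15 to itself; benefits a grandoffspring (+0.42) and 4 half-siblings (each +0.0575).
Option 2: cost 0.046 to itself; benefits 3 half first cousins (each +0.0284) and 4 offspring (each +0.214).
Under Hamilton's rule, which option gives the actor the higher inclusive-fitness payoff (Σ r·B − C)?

Option 1: r to a grandoffspring = 0.25.
Option 1: r to a half-sibling = 0.25.
Option 1: Σ r·B − C = (1·0.25·0.42 + 4·0.25·0.0575) − 0.15 = 0.0125.
Option 2: r to a half first cousin = 0.0625.
Option 2: r to an offspring = 0.5.
Option 2: Σ r·B − C = (3·0.0625·0.0284 + 4·0.5·0.214) − 0.046 = 0.387325.
Option 2 has the higher net inclusive-fitness payoff.

Option 2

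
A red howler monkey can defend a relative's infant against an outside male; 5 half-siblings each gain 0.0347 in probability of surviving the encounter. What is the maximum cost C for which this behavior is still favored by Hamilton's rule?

r to a half-sibling = 1/4 (half-sibs share one parent — one path of length 2: r = (1/2)^2 = 1/4).
Hamilton's rule: n·r·B > C, so the trait is favored while C < n·r·B = 5·0.25·0.0347 = 0.043375.

0.043375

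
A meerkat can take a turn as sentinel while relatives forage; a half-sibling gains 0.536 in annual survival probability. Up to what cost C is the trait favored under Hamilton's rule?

0.134

r to a half-sibling = 1/4 (half-sibs share one parent — one path of length 2: r = (1/2)^2 = 1/4).
Hamilton's rule: n·r·B > C, so the trait is favored while C < n·r·B = 1·0.25·0.536 = 0.134.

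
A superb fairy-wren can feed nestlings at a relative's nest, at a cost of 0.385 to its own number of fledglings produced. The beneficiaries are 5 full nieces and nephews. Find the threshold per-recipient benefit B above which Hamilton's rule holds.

0.308

r to a full niece or nephew = 0.25 (full aunt/uncle↔niece/nephew: two paths of length 3 through the shared grandparent pair: r = 2·(1/2)^3 = 1/4).
Hamilton's rule with n recipients of equal r: n·r·B > C, so B > C/(n·r) = 0.385/(5·0.25) = 0.308.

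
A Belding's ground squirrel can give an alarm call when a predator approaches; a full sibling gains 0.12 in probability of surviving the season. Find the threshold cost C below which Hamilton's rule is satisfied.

0.06

r to a full sibling = 0.5 (full sibs share both parents — two paths of length 2: r = 2·(1/2)^2 = 1/2).
Hamilton's rule: n·r·B > C, so the trait is favored while C < n·r·B = 1·0.5·0.12 = 0.06.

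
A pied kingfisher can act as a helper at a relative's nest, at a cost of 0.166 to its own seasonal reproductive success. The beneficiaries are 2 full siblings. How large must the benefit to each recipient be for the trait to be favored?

0.166

r to a full sibling = 0.5 (full sibs share both parents — two paths of length 2: r = 2·(1/2)^2 = 1/2).
Hamilton's rule with n recipients of equal r: n·r·B > C, so B > C/(n·r) = 0.166/(2·0.5) = 0.166.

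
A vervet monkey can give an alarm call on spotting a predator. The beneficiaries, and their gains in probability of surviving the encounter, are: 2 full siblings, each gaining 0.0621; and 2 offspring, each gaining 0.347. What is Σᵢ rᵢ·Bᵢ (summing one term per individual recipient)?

0.4091

r to a full sibling = 1/2 (full sibs share both parents — two paths of length 2: r = 2·(1/2)^2 = 1/2).
r to an offspring = 1/2 (one parent–offspring link: r = (1/2)^1 = 1/2).
Summing one r·B term per recipient: 2·0.5·0.0621 + 2·0.5·0.347 = 0.4091.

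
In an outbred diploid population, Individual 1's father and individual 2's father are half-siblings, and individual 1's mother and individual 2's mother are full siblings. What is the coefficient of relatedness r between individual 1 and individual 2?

0.1875

Independent pedigree routes through distinct common ancestors add.
Individual 1 and individual 2 are related in two ways: half first cousins through their fathers (r = 1/16) and first cousins through their mothers (r = 1/8).
r = 1/16 + 1/8 = 0.1875.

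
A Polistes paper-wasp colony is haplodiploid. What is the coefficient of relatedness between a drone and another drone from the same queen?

Haploid brothers each carry a random half of the queen's diploid genome, so on average they share half: r = 1/2.

0.5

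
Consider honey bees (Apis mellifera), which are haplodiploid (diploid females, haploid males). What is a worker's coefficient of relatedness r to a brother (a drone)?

Her haploid brother carries none of their father's genes and a random half of their mother's genome; that half matches the maternal half of her own genome with probability 1/2: r = 1/2 · 1/2 = 1/4.

0.25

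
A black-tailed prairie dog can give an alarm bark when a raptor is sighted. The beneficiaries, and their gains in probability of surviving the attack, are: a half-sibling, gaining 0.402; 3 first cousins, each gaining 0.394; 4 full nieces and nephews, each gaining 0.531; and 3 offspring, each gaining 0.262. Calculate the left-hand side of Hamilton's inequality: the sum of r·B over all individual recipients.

1.17225

r to a half-sibling = 0.25 (half-sibs share one parent — one path of length 2: r = (1/2)^2 = 1/4).
r to a first cousin = 0.125 (first cousins share one grandparent pair — two paths of length 4: r = 2·(1/2)^4 = 1/8).
r to a full niece or nephew = 1/4 (full aunt/uncle↔niece/nephew: two paths of length 3 through the shared grandparent pair: r = 2·(1/2)^3 = 1/4).
r to an offspring = 0.5 (one parent–offspring link: r = (1/2)^1 = 1/2).
Summing one r·B term per recipient: 1·0.25·0.402 + 3·0.125·0.394 + 4·0.25·0.531 + 3·0.5·0.262 = 1.17225.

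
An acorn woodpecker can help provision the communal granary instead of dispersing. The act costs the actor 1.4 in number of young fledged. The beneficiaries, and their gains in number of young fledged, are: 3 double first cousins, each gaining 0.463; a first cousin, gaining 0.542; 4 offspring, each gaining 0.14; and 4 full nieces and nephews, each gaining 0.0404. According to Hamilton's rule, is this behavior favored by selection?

No

Hamilton's rule: the trait is favored when the sum of r·B over every recipient exceeds the actor's cost C.
r to a double first cousin = 0.25 (double first cousins share both grandparent pairs — four paths of length 4: r = 4·(1/2)^4 = 1/4).
r to a first cousin = 0.125 (first cousins share one grandparent pair — two paths of length 4: r = 2·(1/2)^4 = 1/8).
r to an offspring = 1/2 (one parent–offspring link: r = (1/2)^1 = 1/2).
r to a full niece or nephew = 0.25 (full aunt/uncle↔niece/nephew: two paths of length 3 through the shared grandparent pair: r = 2·(1/2)^3 = 1/4).
Summing one r·B term per recipient: 3·0.25·0.463 + 1·0.125·0.542 + 4·0.5·0.14 + 4·0.25·0.0404 = 0.7354.
0.7354 < 1.4: the indirect benefit is less than the cost.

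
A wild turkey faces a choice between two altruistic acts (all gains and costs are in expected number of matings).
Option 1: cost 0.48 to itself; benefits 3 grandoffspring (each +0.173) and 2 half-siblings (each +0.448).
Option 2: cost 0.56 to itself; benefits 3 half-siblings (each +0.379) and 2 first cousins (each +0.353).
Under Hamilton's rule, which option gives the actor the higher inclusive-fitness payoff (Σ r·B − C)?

Option 1

Option 1: r to a grandoffspring = 0.25.
Option 1: r to a half-sibling = 0.25.
Option 1: Σ r·B − C = (3·0.25·0.173 + 2·0.25·0.448) − 0.48 = -0.12625.
Option 2: r to a half-sibling = 0.25.
Option 2: r to a first cousin = 0.125.
Option 2: Σ r·B − C = (3·0.25·0.379 + 2·0.125·0.353) − 0.56 = -0.1875.
Option 1 has the higher net inclusive-fitness payoff.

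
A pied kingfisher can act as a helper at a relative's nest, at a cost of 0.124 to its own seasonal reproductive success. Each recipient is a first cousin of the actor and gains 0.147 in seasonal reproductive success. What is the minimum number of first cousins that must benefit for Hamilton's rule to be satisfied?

7

r to a first cousin = 1/8 (first cousins share one grandparent pair — two paths of length 4: r = 2·(1/2)^4 = 1/8).
Hamilton's rule: n·r·B > C  ⇒  n > C/(r·B) = 0.124/(0.125·0.147) = 6.748.
The smallest integer exceeding 6.748 is 7.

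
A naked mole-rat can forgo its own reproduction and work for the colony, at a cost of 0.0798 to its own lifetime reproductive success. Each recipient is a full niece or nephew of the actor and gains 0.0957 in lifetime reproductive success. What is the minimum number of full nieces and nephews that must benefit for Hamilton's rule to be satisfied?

r to a full niece or nephew = 1/4 (full aunt/uncle↔niece/nephew: two paths of length 3 through the shared grandparent pair: r = 2·(1/2)^3 = 1/4).
Hamilton's rule: n·r·B > C  ⇒  n > C/(r·B) = 0.0798/(0.25·0.0957) = 3.335.
The smallest integer exceeding 3.335 is 4.

4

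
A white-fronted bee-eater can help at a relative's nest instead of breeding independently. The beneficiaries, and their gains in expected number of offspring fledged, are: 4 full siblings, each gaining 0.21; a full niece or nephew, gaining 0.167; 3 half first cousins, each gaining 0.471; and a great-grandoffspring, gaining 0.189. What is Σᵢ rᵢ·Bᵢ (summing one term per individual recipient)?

r to a full sibling = 0.5 (full sibs share both parents — two paths of length 2: r = 2·(1/2)^2 = 1/2).
r to a full niece or nephew = 1/4 (full aunt/uncle↔niece/nephew: two paths of length 3 through the shared grandparent pair: r = 2·(1/2)^3 = 1/4).
r to a half first cousin = 0.0625 (half first cousins share one grandparent — one path of length 4: r = (1/2)^4 = 1/16).
r to a great-grandoffspring = 0.125 (three parent–offspring links: r = (1/2)^3 = 1/8).
Summing one r·B term per recipient: 4·0.5·0.21 + 1·0.25·0.167 + 3·0.0625·0.471 + 1·0.125·0.189 = 0.5736875.

0.5736875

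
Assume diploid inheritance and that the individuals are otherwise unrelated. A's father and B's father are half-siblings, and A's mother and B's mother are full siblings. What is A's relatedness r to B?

Independent pedigree routes through distinct common ancestors add.
A and B are related in two ways: half first cousins through their fathers (r = 1/16) and first cousins through their mothers (r = 1/8).
r = 1/16 + 1/8 = 0.1875.

0.1875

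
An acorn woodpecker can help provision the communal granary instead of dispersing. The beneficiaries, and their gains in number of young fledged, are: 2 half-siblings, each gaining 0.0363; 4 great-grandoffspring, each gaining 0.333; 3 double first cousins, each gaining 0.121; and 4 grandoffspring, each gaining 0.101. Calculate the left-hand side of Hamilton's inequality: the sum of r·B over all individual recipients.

r to a half-sibling = 0.25 (half-sibs share one parent — one path of length 2: r = (1/2)^2 = 1/4).
r to a great-grandoffspring = 0.125 (three parent–offspring links: r = (1/2)^3 = 1/8).
r to a double first cousin = 0.25 (double first cousins share both grandparent pairs — four paths of length 4: r = 4·(1/2)^4 = 1/4).
r to a grandoffspring = 0.25 (two parent–offspring links: r = (1/2)^2 = 1/4).
Summing one r·B term per recipient: 2·0.25·0.0363 + 4·0.125·0.333 + 3·0.25·0.121 + 4·0.25·0.101 = 0.3764.

0.3764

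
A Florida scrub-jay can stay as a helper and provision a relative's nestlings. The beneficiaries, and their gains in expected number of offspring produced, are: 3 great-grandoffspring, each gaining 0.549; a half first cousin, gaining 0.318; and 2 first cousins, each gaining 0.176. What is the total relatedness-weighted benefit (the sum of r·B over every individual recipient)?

0.26975

r to a great-grandoffspring = 1/8 (three parent–offspring links: r = (1/2)^3 = 1/8).
r to a half first cousin = 0.0625 (half first cousins share one grandparent — one path of length 4: r = (1/2)^4 = 1/16).
r to a first cousin = 0.125 (first cousins share one grandparent pair — two paths of length 4: r = 2·(1/2)^4 = 1/8).
Summing one r·B term per recipient: 3·0.125·0.549 + 1·0.0625·0.318 + 2·0.125·0.176 = 0.26975.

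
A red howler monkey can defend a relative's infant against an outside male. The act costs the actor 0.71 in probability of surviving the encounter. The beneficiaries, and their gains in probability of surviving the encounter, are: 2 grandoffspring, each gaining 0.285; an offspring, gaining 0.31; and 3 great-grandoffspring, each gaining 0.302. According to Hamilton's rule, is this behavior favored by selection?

No

Hamilton's rule: the trait is favored when the sum of r·B over every recipient exceeds the actor's cost C.
r to a grandoffspring = 1/4 (two parent–offspring links: r = (1/2)^2 = 1/4).
r to an offspring = 0.5 (one parent–offspring link: r = (1/2)^1 = 1/2).
r to a great-grandoffspring = 1/8 (three parent–offspring links: r = (1/2)^3 = 1/8).
Summing one r·B term per recipient: 2·0.25·0.285 + 1·0.5·0.31 + 3·0.125·0.302 = 0.41075.
0.41075 < 0.71: the indirect benefit is less than the cost.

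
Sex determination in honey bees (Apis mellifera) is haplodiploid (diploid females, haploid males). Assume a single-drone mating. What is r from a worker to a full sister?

0.75

Haplodiploid full sisters inherit their father's entire haploid genome identically (contributing 1/2) and on average half of their mother's contribution (1/2 · 1/2 = 1/4); r = 1/2 + 1/4 = 3/4.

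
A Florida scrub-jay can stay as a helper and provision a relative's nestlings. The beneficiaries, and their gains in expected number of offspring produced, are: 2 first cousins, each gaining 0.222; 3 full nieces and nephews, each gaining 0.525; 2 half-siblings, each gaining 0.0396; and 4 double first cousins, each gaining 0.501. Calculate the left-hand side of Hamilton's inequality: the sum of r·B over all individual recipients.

r to a first cousin = 0.125 (first cousins share one grandparent pair — two paths of length 4: r = 2·(1/2)^4 = 1/8).
r to a full niece or nephew = 0.25 (full aunt/uncle↔niece/nephew: two paths of length 3 through the shared grandparent pair: r = 2·(1/2)^3 = 1/4).
r to a half-sibling = 0.25 (half-sibs share one parent — one path of length 2: r = (1/2)^2 = 1/4).
r to a double first cousin = 0.25 (double first cousins share both grandparent pairs — four paths of length 4: r = 4·(1/2)^4 = 1/4).
Summing one r·B term per recipient: 2·0.125·0.222 + 3·0.25·0.525 + 2·0.25·0.0396 + 4·0.25·0.501 = 0.97005.

0.97005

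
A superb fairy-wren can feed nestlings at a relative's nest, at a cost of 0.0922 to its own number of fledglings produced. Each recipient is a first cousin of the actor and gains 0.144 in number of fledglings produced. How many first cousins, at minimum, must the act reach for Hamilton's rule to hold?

6

r to a first cousin = 1/8 (first cousins share one grandparent pair — two paths of length 4: r = 2·(1/2)^4 = 1/8).
Hamilton's rule: n·r·B > C  ⇒  n > C/(r·B) = 0.0922/(0.125·0.144) = 5.122.
The smallest integer exceeding 5.122 is 6.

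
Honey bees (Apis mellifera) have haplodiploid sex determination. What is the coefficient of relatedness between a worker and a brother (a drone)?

Her haploid brother carries none of their father's genes and a random half of their mother's genome; that half matches the maternal half of her own genome with probability 1/2: r = 1/2 · 1/2 = 1/4.

0.25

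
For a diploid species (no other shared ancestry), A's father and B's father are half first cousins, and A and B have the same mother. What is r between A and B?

Relatedness sums over independent paths through distinct common ancestors.
A and B are related in two ways: half second cousins through their fathers (r = 1/64) and half-sibs through their shared mother (r = 1/4).
r = 1/64 + 1/4 = 0.265625.

0.265625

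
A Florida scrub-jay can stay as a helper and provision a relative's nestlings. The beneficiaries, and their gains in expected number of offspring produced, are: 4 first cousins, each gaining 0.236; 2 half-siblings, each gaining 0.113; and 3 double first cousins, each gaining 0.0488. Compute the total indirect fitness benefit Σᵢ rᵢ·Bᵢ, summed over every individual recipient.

r to a first cousin = 1/8 (first cousins share one grandparent pair — two paths of length 4: r = 2·(1/2)^4 = 1/8).
r to a half-sibling = 1/4 (half-sibs share one parent — one path of length 2: r = (1/2)^2 = 1/4).
r to a double first cousin = 1/4 (double first cousins share both grandparent pairs — four paths of length 4: r = 4·(1/2)^4 = 1/4).
Summing one r·B term per recipient: 4·0.125·0.236 + 2·0.25·0.113 + 3·0.25·0.0488 = 0.2111.

0.2111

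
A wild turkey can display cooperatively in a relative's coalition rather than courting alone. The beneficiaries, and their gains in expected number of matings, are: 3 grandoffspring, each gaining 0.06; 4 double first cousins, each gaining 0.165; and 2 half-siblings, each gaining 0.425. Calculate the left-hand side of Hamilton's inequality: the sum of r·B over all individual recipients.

r to a grandoffspring = 1/4 (two parent–offspring links: r = (1/2)^2 = 1/4).
r to a double first cousin = 1/4 (double first cousins share both grandparent pairs — four paths of length 4: r = 4·(1/2)^4 = 1/4).
r to a half-sibling = 0.25 (half-sibs share one parent — one path of length 2: r = (1/2)^2 = 1/4).
Summing one r·B term per recipient: 3·0.25·0.06 + 4·0.25·0.165 + 2·0.25·0.425 = 0.4225.

0.4225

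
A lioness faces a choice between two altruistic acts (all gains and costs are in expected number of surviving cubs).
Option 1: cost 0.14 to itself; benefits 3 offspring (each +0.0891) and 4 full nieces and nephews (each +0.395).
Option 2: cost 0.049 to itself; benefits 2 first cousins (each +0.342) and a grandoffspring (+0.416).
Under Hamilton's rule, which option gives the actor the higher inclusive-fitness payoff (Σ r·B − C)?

Option 1: r to an offspring = 0.5.
Option 1: r to a full niece or nephew = 0.25.
Option 1: Σ r·B − C = (3·0.5·0.0891 + 4·0.25·0.395) − 0.14 = 0.38865.
Option 2: r to a first cousin = 0.125.
Option 2: r to a grandoffspring = 0.25.
Option 2: Σ r·B − C = (2·0.125·0.342 + 1·0.25·0.416) − 0.049 = 0.1405.
Option 1 has the higher net inclusive-fitness payoff.

Option 1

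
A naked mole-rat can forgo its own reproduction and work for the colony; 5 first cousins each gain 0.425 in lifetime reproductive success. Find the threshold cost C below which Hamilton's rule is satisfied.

0.265625

r to a first cousin = 1/8 (first cousins share one grandparent pair — two paths of length 4: r = 2·(1/2)^4 = 1/8).
Hamilton's rule: n·r·B > C, so the trait is favored while C < n·r·B = 5·0.125·0.425 = 0.265625.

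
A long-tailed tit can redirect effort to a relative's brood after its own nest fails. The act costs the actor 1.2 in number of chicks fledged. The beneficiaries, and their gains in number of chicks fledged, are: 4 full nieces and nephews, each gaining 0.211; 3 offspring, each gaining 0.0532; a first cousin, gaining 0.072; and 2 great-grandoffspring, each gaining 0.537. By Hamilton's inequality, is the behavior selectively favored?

No

Hamilton's rule: the trait is favored when the sum of r·B over every recipient exceeds the actor's cost C.
r to a full niece or nephew = 0.25 (full aunt/uncle↔niece/nephew: two paths of length 3 through the shared grandparent pair: r = 2·(1/2)^3 = 1/4).
r to an offspring = 0.5 (one parent–offspring link: r = (1/2)^1 = 1/2).
r to a first cousin = 0.125 (first cousins share one grandparent pair — two paths of length 4: r = 2·(1/2)^4 = 1/8).
r to a great-grandoffspring = 0.125 (three parent–offspring links: r = (1/2)^3 = 1/8).
Summing one r·B term per recipient: 4·0.25·0.211 + 3·0.5·0.0532 + 1·0.125·0.072 + 2·0.125·0.537 = 0.43405.
0.43405 < 1.2: the indirect benefit is less than the cost.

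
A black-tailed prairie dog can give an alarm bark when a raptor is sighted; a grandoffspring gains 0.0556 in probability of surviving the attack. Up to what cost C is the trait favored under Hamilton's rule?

r to a grandoffspring = 0.25 (two parent–offspring links: r = (1/2)^2 = 1/4).
Hamilton's rule: n·r·B > C, so the trait is favored while C < n·r·B = 1·0.25·0.0556 = 0.0139.

0.0139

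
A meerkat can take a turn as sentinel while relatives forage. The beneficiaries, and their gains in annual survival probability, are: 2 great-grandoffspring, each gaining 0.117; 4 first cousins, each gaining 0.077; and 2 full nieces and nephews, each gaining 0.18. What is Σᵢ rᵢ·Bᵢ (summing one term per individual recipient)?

r to a great-grandoffspring = 1/8 (three parent–offspring links: r = (1/2)^3 = 1/8).
r to a first cousin = 1/8 (first cousins share one grandparent pair — two paths of length 4: r = 2·(1/2)^4 = 1/8).
r to a full niece or nephew = 0.25 (full aunt/uncle↔niece/nephew: two paths of length 3 through the shared grandparent pair: r = 2·(1/2)^3 = 1/4).
Summing one r·B term per recipient: 2·0.125·0.117 + 4·0.125·0.077 + 2·0.25·0.18 = 0.15775.

0.15775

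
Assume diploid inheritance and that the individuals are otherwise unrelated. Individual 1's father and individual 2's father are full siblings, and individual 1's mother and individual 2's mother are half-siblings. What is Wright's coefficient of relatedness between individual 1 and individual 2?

0.1875

Independent pedigree routes through distinct common ancestors add.
Individual 1 and individual 2 are related in two ways: first cousins through their fathers (r = 1/8) and half first cousins through their mothers (r = 1/16).
r = 1/8 + 1/16 = 0.1875.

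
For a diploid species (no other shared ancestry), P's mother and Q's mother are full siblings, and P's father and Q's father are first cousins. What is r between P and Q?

0.15625

Independent pedigree routes through distinct common ancestors add.
P and Q are related in two ways: first cousins through their mothers (r = 1/8) and second cousins through their fathers (r = 1/32).
r = 1/8 + 1/32 = 5/32 = 0.15625.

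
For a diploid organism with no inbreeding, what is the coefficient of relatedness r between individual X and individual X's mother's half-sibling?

Each parent–offspring link contributes a factor of 1/2, and independent paths through distinct common ancestors add.
Half-aunt/uncle↔niece/nephew: one path of length 3: r = (1/2)^3 = 1/8.

0.125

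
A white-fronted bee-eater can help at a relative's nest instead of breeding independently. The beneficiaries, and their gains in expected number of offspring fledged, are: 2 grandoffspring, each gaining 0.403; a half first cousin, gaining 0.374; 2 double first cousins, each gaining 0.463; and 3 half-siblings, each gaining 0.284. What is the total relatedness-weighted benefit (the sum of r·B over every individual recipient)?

r to a grandoffspring = 1/4 (two parent–offspring links: r = (1/2)^2 = 1/4).
r to a half first cousin = 1/16 (half first cousins share one grandparent — one path of length 4: r = (1/2)^4 = 1/16).
r to a double first cousin = 0.25 (double first cousins share both grandparent pairs — four paths of length 4: r = 4·(1/2)^4 = 1/4).
r to a half-sibling = 1/4 (half-sibs share one parent — one path of length 2: r = (1/2)^2 = 1/4).
Summing one r·B term per recipient: 2·0.25·0.403 + 1·0.0625·0.374 + 2·0.25·0.463 + 3·0.25·0.284 = 0.669375.

0.669375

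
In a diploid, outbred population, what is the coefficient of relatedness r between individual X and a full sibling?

0.5

Full sibs share both parents — two paths of length 2: r = 2·(1/2)^2 = 1/2.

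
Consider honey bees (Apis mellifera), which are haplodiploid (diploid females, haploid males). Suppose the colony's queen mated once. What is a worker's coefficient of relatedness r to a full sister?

0.75

Haplodiploid full sisters inherit their father's entire haploid genome identically (contributing 1/2) and on average half of their mother's contribution (1/2 · 1/2 = 1/4); r = 1/2 + 1/4 = 3/4.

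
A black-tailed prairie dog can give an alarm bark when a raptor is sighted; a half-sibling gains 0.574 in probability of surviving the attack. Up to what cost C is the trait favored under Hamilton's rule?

0.1435

r to a half-sibling = 1/4 (half-sibs share one parent — one path of length 2: r = (1/2)^2 = 1/4).
Hamilton's rule: n·r·B > C, so the trait is favored while C < n·r·B = 1·0.25·0.574 = 0.1435.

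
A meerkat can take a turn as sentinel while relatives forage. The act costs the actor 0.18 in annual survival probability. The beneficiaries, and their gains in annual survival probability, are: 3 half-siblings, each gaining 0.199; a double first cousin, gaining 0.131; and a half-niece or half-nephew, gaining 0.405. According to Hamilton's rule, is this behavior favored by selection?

Hamilton's rule: the trait is favored when the sum of r·B over every recipient exceeds the actor's cost C.
r to a half-sibling = 1/4 (half-sibs share one parent — one path of length 2: r = (1/2)^2 = 1/4).
r to a double first cousin = 1/4 (double first cousins share both grandparent pairs — four paths of length 4: r = 4·(1/2)^4 = 1/4).
r to a half-niece or half-nephew = 0.125 (half-aunt/uncle↔niece/nephew: one path of length 3: r = (1/2)^3 = 1/8).
Summing one r·B term per recipient: 3·0.25·0.199 + 1·0.25·0.131 + 1·0.125·0.405 = 0.232625.
0.232625 > 0.18: the indirect benefit exceeds the cost.

Yes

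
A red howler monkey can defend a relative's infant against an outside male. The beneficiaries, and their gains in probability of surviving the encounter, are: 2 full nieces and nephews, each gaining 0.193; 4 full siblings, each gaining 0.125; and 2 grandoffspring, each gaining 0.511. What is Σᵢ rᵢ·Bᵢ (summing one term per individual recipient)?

0.602

r to a full niece or nephew = 0.25 (full aunt/uncle↔niece/nephew: two paths of length 3 through the shared grandparent pair: r = 2·(1/2)^3 = 1/4).
r to a full sibling = 0.5 (full sibs share both parents — two paths of length 2: r = 2·(1/2)^2 = 1/2).
r to a grandoffspring = 0.25 (two parent–offspring links: r = (1/2)^2 = 1/4).
Summing one r·B term per recipient: 2·0.25·0.193 + 4·0.5·0.125 + 2·0.25·0.511 = 0.602.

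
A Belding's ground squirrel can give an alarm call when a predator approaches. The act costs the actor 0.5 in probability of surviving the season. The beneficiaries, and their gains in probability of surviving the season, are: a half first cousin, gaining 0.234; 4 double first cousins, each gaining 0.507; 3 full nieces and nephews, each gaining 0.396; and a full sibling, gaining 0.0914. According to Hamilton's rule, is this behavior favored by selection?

Yes

Hamilton's rule: the trait is favored when the sum of r·B over every recipient exceeds the actor's cost C.
r to a half first cousin = 0.0625 (half first cousins share one grandparent — one path of length 4: r = (1/2)^4 = 1/16).
r to a double first cousin = 1/4 (double first cousins share both grandparent pairs — four paths of length 4: r = 4·(1/2)^4 = 1/4).
r to a full niece or nephew = 1/4 (full aunt/uncle↔niece/nephew: two paths of length 3 through the shared grandparent pair: r = 2·(1/2)^3 = 1/4).
r to a full sibling = 0.5 (full sibs share both parents — two paths of length 2: r = 2·(1/2)^2 = 1/2).
Summing one r·B term per recipient: 1·0.0625·0.234 + 4·0.25·0.507 + 3·0.25·0.396 + 1·0.5·0.0914 = 0.864325.
0.864325 > 0.5: the indirect benefit exceeds the cost.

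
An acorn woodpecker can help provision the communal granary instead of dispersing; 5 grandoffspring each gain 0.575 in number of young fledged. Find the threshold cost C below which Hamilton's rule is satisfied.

0.71875

r to a grandoffspring = 1/4 (two parent–offspring links: r = (1/2)^2 = 1/4).
Hamilton's rule: n·r·B > C, so the trait is favored while C < n·r·B = 5·0.25·0.575 = 0.71875.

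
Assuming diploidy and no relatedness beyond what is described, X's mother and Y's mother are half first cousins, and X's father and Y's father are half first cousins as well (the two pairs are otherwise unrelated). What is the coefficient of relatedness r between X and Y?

Independent pedigree routes through distinct common ancestors add.
X and Y are related in two ways: half second cousins through their mothers (r = 1/64) and half second cousins through their fathers (r = 1/64).
r = 1/64 + 1/64 = 0.03125.

0.03125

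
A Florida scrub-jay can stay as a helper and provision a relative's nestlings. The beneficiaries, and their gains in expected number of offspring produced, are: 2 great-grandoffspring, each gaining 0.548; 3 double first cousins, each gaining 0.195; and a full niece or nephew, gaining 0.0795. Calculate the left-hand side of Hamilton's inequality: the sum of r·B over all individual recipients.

r to a great-grandoffspring = 0.125 (three parent–offspring links: r = (1/2)^3 = 1/8).
r to a double first cousin = 0.25 (double first cousins share both grandparent pairs — four paths of length 4: r = 4·(1/2)^4 = 1/4).
r to a full niece or nephew = 1/4 (full aunt/uncle↔niece/nephew: two paths of length 3 through the shared grandparent pair: r = 2·(1/2)^3 = 1/4).
Summing one r·B term per recipient: 2·0.125·0.548 + 3·0.25·0.195 + 1·0.25·0.0795 = 0.303125.

0.303125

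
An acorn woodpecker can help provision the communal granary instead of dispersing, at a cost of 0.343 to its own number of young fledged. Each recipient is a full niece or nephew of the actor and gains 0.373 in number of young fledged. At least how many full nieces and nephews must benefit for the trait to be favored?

4

r to a full niece or nephew = 0.25 (full aunt/uncle↔niece/nephew: two paths of length 3 through the shared grandparent pair: r = 2·(1/2)^3 = 1/4).
Hamilton's rule: n·r·B > C  ⇒  n > C/(r·B) = 0.343/(0.25·0.373) = 3.678.
The smallest integer exceeding 3.678 is 4.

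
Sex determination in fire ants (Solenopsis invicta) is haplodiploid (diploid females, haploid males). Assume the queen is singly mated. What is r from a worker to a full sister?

Haplodiploid full sisters inherit their father's entire haploid genome identically (contributing 1/2) and on average half of their mother's contribution (1/2 · 1/2 = 1/4); r = 1/2 + 1/4 = 3/4.

0.75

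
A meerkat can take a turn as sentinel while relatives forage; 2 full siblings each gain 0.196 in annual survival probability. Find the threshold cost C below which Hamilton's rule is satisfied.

r to a full sibling = 1/2 (full sibs share both parents — two paths of length 2: r = 2·(1/2)^2 = 1/2).
Hamilton's rule: n·r·B > C, so the trait is favored while C < n·r·B = 2·0.5·0.196 = 0.196.

0.196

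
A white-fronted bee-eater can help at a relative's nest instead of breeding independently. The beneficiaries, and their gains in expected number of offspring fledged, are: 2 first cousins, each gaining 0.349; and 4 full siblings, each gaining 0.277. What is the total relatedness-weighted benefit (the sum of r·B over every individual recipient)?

r to a first cousin = 0.125 (first cousins share one grandparent pair — two paths of length 4: r = 2·(1/2)^4 = 1/8).
r to a full sibling = 0.5 (full sibs share both parents — two paths of length 2: r = 2·(1/2)^2 = 1/2).
Summing one r·B term per recipient: 2·0.125·0.349 + 4·0.5·0.277 = 0.64125.

0.64125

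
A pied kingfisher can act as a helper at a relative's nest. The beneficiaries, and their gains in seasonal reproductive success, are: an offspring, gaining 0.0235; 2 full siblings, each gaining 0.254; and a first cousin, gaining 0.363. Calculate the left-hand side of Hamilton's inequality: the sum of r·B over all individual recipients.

r to an offspring = 0.5 (one parent–offspring link: r = (1/2)^1 = 1/2).
r to a full sibling = 0.5 (full sibs share both parents — two paths of length 2: r = 2·(1/2)^2 = 1/2).
r to a first cousin = 1/8 (first cousins share one grandparent pair — two paths of length 4: r = 2·(1/2)^4 = 1/8).
Summing one r·B term per recipient: 1·0.5·0.0235 + 2·0.5·0.254 + 1·0.125·0.363 = 0.311125.

0.311125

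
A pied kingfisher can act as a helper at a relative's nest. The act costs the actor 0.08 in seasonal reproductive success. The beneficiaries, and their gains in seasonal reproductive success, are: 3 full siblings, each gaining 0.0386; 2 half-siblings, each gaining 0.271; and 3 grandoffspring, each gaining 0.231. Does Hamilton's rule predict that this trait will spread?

Yes

Hamilton's rule: the trait is favored when the sum of r·B over every recipient exceeds the actor's cost C.
r to a full sibling = 0.5 (full sibs share both parents — two paths of length 2: r = 2·(1/2)^2 = 1/2).
r to a half-sibling = 1/4 (half-sibs share one parent — one path of length 2: r = (1/2)^2 = 1/4).
r to a grandoffspring = 1/4 (two parent–offspring links: r = (1/2)^2 = 1/4).
Summing one r·B term per recipient: 3·0.5·0.0386 + 2·0.25·0.271 + 3·0.25·0.231 = 0.36665.
0.36665 > 0.08: the indirect benefit exceeds the cost.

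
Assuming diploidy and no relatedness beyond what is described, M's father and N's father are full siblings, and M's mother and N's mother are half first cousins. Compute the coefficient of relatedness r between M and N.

Independent pedigree routes through distinct common ancestors add.
M and N are related in two ways: first cousins through their fathers (r = 1/8) and half second cousins through their mothers (r = 1/64).
r = 1/8 + 1/64 = 9/64 = 0.140625.

0.140625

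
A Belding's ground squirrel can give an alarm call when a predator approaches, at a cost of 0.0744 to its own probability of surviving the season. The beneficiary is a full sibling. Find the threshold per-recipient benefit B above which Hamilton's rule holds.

r to a full sibling = 0.5 (full sibs share both parents — two paths of length 2: r = 2·(1/2)^2 = 1/2).
Hamilton's rule with n recipients of equal r: n·r·B > C, so B > C/(n·r) = 0.0744/(1·0.5) = 0.1488.

0.1488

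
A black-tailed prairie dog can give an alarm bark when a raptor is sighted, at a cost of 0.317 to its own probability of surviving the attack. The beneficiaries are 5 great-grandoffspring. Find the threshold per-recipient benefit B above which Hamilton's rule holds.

0.5072

r to a great-grandoffspring = 1/8 (three parent–offspring links: r = (1/2)^3 = 1/8).
Hamilton's rule with n recipients of equal r: n·r·B > C, so B > C/(n·r) = 0.317/(5·0.125) = 0.5072.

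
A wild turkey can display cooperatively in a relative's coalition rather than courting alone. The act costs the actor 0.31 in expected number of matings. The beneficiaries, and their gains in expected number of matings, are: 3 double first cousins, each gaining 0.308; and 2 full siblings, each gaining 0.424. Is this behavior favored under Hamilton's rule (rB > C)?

Hamilton's rule: the trait is favored when the sum of r·B over every recipient exceeds the actor's cost C.
r to a double first cousin = 0.25 (double first cousins share both grandparent pairs — four paths of length 4: r = 4·(1/2)^4 = 1/4).
r to a full sibling = 0.5 (full sibs share both parents — two paths of length 2: r = 2·(1/2)^2 = 1/2).
Summing one r·B term per recipient: 3·0.25·0.308 + 2·0.5·0.424 = 0.655.
0.655 > 0.31: the indirect benefit exceeds the cost.

Yes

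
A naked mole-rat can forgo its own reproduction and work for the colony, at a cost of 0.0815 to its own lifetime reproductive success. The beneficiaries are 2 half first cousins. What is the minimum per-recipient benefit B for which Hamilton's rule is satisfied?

0.652

r to a half first cousin = 1/16 (half first cousins share one grandparent — one path of length 4: r = (1/2)^4 = 1/16).
Hamilton's rule with n recipients of equal r: n·r·B > C, so B > C/(n·r) = 0.0815/(2·0.0625) = 0.652.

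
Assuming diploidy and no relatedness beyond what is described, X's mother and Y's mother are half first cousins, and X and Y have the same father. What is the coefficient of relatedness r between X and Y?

0.265625

Independent pedigree routes through distinct common ancestors add.
X and Y are related in two ways: half second cousins through their mothers (r = 1/64) and half-sibs through their shared father (r = 1/4).
r = 1/64 + 1/4 = 17/64 = 0.265625.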